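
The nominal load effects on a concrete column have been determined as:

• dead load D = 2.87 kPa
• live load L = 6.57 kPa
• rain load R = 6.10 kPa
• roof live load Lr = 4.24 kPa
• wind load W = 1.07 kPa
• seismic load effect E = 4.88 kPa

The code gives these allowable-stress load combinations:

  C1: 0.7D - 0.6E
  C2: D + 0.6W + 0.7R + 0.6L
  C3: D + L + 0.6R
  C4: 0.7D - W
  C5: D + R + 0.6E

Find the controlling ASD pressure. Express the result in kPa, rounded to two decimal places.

13.10 kPa

C1: 0.7(2.87) - 0.6(4.88) = 2.01 - 2.93 = -0.92
C2: 1.0(2.87) + 0.6(1.07) + 0.7(6.10) + 0.6(6.57) = 2.87 + 0.64 + 4.27 + 3.94 = 11.72
C3: 1.0(2.87) + 1.0(6.57) + 0.6(6.10) = 2.87 + 6.57 + 3.66 = 13.10
C4: 0.7(2.87) - 1.0(1.07) = 2.01 - 1.07 = 0.94
C5: 1.0(2.87) + 1.0(6.10) + 0.6(4.88) = 2.87 + 6.10 + 2.93 = 11.90
Combination 3 governs: p = 13.10 kPa.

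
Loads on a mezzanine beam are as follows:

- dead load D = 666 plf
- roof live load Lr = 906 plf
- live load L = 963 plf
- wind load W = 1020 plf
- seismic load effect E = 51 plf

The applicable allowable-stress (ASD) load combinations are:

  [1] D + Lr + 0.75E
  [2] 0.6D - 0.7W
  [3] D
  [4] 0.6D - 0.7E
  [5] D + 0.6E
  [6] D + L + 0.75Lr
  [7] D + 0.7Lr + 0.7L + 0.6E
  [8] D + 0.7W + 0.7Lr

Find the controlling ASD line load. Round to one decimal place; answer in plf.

2308.5 plf

[1] 1.0(666) + 1.0(906) + 0.75(51) = 666.0 + 906.0 + 38.3 = 1610.3
[2] 0.6(666) - 0.7(1020) = 399.6 - 714.0 = -314.4
[3] 1.0(666) = 666.0
[4] 0.6(666) - 0.7(51) = 399.6 - 35.7 = 363.9
[5] 1.0(666) + 0.6(51) = 666.0 + 30.6 = 696.6
[6] 1.0(666) + 1.0(963) + 0.75(906) = 666.0 + 963.0 + 679.5 = 2308.5
[7] 1.0(666) + 0.7(906) + 0.7(963) + 0.6(51) = 666.0 + 634.2 + 674.1 + 30.6 = 2004.9
[8] 1.0(666) + 0.7(1020) + 0.7(906) = 666.0 + 714.0 + 634.2 = 2014.2
The controlling combination is 6, giving 2308.5 plf.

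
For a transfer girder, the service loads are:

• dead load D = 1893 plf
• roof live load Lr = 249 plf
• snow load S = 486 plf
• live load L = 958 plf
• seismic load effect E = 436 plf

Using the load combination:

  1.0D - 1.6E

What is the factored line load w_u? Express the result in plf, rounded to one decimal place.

1195.4 plf

1.0(1893) - 1.6(436) = 1893.0 - 697.6 = 1195.4
w_u = 1195.4 plf.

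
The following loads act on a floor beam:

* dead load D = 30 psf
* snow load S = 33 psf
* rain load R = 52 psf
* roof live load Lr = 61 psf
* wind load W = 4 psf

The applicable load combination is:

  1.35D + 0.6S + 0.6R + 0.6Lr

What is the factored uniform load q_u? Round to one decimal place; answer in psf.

128.1 psf

1.35(30) + 0.6(33) + 0.6(52) + 0.6(61) = 40.5 + 19.8 + 31.2 + 36.6 = 128.1
q_u = 128.1 psf.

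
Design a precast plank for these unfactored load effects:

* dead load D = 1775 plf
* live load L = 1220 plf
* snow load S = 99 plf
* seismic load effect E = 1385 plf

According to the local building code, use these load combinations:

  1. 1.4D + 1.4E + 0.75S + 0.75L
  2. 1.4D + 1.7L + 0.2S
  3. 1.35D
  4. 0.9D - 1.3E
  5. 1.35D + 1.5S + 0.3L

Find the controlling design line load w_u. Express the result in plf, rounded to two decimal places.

1. 1.4(1775) + 1.4(1385) + 0.75(99) + 0.75(1220) = 2485.00 + 1939.00 + 74.25 + 915.00 = 5413.25
2. 1.4(1775) + 1.7(1220) + 0.2(99) = 2485.00 + 2074.00 + 19.80 = 4578.80
3. 1.35(1775) = 2396.25
4. 0.9(1775) - 1.3(1385) = 1597.50 - 1800.50 = -203.00
5. 1.35(1775) + 1.5(99) + 0.3(1220) = 2396.25 + 148.50 + 366.00 = 2910.75
Combination 1 governs: w_u = 5413.25 plf.

5413.25 plf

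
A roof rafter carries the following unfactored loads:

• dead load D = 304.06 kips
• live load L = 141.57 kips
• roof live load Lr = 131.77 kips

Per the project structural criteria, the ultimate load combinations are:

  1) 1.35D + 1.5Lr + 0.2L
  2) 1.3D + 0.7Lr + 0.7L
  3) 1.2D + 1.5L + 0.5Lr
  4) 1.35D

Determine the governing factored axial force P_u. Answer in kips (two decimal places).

643.11 kips

1) 1.35(304.06) + 1.5(131.77) + 0.2(141.57) = 410.48 + 197.66 + 28.31 = 636.45
2) 1.3(304.06) + 0.7(131.77) + 0.7(141.57) = 395.28 + 92.24 + 99.10 = 586.62
3) 1.2(304.06) + 1.5(141.57) + 0.5(131.77) = 643.11
4) 1.35(304.06) = 410.48
The controlling combination is 3, giving 643.11 kips.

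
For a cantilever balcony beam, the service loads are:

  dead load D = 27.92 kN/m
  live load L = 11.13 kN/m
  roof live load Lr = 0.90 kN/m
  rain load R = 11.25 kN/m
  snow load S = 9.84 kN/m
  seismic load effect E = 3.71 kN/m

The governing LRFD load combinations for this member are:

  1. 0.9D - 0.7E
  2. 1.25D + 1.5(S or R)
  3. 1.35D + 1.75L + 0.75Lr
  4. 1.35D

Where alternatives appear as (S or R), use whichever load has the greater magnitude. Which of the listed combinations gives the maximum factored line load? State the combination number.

(S or R) → R = 11.25 kN/m.
1. 0.9(27.92) - 0.7(3.71) = 22.53
2. 1.25(27.92) + 1.5(11.25) = 51.78
3. 1.35(27.92) + 1.75(11.13) + 0.75(0.90) = 57.84
4. 1.35(27.92) = 37.69
The largest value is 57.84 kN/m from combination 3.

Combination 3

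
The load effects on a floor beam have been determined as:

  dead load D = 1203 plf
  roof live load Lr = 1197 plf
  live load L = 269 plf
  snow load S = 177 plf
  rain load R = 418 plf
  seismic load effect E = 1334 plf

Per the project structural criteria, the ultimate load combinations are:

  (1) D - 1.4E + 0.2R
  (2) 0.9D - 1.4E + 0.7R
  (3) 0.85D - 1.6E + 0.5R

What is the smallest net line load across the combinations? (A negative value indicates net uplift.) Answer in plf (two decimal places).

-902.85 plf

(1) 1.0(1203) - 1.4(1334) + 0.2(418) = -581.00
(2) 0.9(1203) - 1.4(1334) + 0.7(418) = -492.30
(3) 0.85(1203) - 1.6(1334) + 0.5(418) = -902.85
Combination 3 gives the minimum: -902.85 plf.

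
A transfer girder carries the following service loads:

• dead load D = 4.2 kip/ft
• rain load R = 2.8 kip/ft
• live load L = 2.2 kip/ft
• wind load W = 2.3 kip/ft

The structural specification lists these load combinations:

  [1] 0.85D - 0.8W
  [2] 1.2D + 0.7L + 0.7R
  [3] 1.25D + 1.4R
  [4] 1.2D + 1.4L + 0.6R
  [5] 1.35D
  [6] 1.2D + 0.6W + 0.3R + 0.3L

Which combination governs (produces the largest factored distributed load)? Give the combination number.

Combination 4

[1] 0.85(4.2) - 0.8(2.3) = 3.57 - 1.84 = 1.73
[2] 1.2(4.2) + 0.7(2.2) + 0.7(2.8) = 5.04 + 1.54 + 1.96 = 8.54
[3] 1.25(4.2) + 1.4(2.8) = 5.25 + 3.92 = 9.17
[4] 1.2(4.2) + 1.4(2.2) + 0.6(2.8) = 5.04 + 3.08 + 1.68 = 9.80
[5] 1.35(4.2) = 5.67
[6] 1.2(4.2) + 0.6(2.3) + 0.3(2.8) + 0.3(2.2) = 5.04 + 1.38 + 0.84 + 0.66 = 7.92
The largest value is 9.80 kip/ft from combination 4.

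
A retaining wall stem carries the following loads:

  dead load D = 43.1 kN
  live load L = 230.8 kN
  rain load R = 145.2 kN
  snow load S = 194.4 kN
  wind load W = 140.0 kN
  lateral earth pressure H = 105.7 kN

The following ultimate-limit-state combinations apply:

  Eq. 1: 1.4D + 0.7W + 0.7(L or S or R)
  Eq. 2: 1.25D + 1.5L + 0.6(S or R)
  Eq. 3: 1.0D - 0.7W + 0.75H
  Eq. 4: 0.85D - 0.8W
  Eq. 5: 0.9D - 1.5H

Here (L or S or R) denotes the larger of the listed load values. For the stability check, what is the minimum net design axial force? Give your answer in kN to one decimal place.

(L or S or R) → L = 230.8 kN; (S or R) → S = 194.4 kN.
Eq. 1: 1.4(43.1) + 0.7(140.0) + 0.7(230.8) = 60.3 + 98.0 + 161.6 = 319.9
Eq. 2: 1.25(43.1) + 1.5(230.8) + 0.6(194.4) = 53.9 + 346.2 + 116.6 = 516.7
Eq. 3: 1.0(43.1) - 0.7(140.0) + 0.75(105.7) = 43.1 - 98.0 + 79.3 = 24.4
Eq. 4: 0.85(43.1) - 0.8(140.0) = 36.6 - 112.0 = -75.4
Eq. 5: 0.9(43.1) - 1.5(105.7) = 38.8 - 158.6 = -119.8
Combination 5 gives the minimum: -119.8 kN.

-119.8 kN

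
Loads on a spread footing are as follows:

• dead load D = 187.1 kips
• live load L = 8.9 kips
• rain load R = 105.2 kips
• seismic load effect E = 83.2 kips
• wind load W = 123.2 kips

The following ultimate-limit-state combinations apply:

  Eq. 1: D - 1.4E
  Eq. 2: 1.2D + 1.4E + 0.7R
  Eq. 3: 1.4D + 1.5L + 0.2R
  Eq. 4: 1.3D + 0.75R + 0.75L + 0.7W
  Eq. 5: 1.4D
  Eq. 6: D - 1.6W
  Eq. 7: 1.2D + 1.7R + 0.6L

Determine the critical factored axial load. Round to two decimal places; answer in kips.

415.05 kips

Eq. 1: 1.0(187.1) - 1.4(83.2) = 70.62
Eq. 2: 1.2(187.1) + 1.4(83.2) + 0.7(105.2) = 414.64
Eq. 3: 1.4(187.1) + 1.5(8.9) + 0.2(105.2) = 296.33
Eq. 4: 1.3(187.1) + 0.75(105.2) + 0.75(8.9) + 0.7(123.2) = 415.05
Eq. 5: 1.4(187.1) = 261.94
Eq. 6: 1.0(187.1) - 1.6(123.2) = -10.02
Eq. 7: 1.2(187.1) + 1.7(105.2) + 0.6(8.9) = 408.70
Maximum is from combination 4.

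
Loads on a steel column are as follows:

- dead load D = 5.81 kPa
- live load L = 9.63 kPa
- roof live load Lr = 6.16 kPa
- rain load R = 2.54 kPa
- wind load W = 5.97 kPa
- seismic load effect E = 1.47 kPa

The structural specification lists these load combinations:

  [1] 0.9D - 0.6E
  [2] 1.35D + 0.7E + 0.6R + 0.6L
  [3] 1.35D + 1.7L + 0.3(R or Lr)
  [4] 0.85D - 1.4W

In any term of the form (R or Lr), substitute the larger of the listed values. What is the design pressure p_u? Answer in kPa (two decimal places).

(R or Lr) → Lr = 6.16 kPa.
[1] 0.9(5.81) - 0.6(1.47) = 5.23 - 0.88 = 4.35
[2] 1.35(5.81) + 0.7(1.47) + 0.6(2.54) + 0.6(9.63) = 7.84 + 1.03 + 1.52 + 5.78 = 16.17
[3] 1.35(5.81) + 1.7(9.63) + 0.3(6.16) = 7.84 + 16.37 + 1.85 = 26.06
[4] 0.85(5.81) - 1.4(5.97) = 4.94 - 8.36 = -3.42
The controlling combination is 3, giving 26.06 kPa.

26.06 kPa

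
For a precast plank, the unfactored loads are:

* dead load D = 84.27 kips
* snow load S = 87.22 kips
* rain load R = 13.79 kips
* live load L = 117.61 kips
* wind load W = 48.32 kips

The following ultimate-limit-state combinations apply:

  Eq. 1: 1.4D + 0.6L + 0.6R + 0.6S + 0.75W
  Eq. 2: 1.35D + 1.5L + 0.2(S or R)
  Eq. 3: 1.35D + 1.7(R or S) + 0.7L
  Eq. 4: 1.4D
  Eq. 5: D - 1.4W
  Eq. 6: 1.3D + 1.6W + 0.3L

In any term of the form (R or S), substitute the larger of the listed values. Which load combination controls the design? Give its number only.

Combination 3

(S or R) → S = 87.22 kips; (R or S) → S = 87.22 kips.
Eq. 1: 1.4(84.27) + 0.6(117.61) + 0.6(13.79) + 0.6(87.22) + 0.75(48.32) = 285.39
Eq. 2: 1.35(84.27) + 1.5(117.61) + 0.2(87.22) = 307.62
Eq. 3: 1.35(84.27) + 1.7(87.22) + 0.7(117.61) = 344.37
Eq. 4: 1.4(84.27) = 117.98
Eq. 5: 1.0(84.27) - 1.4(48.32) = 16.62
Eq. 6: 1.3(84.27) + 1.6(48.32) + 0.3(117.61) = 222.15
The largest value is 344.37 kips from combination 3.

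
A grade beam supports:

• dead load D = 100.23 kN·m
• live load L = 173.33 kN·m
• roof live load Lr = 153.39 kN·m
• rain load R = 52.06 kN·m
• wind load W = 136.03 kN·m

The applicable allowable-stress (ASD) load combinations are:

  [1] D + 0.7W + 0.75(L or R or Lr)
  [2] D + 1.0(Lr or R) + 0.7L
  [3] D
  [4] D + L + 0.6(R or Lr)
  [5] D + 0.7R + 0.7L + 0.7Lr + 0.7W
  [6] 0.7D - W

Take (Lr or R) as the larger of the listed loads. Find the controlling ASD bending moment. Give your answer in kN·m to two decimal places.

(L or R or Lr) → L = 173.33 kN·m; (Lr or R) → Lr = 153.39 kN·m; (R or Lr) → Lr = 153.39 kN·m.
[1] 1.0(100.23) + 0.7(136.03) + 0.75(173.33) = 100.23 + 95.22 + 130.00 = 325.45
[2] 1.0(100.23) + 1.0(153.39) + 0.7(173.33) = 100.23 + 153.39 + 121.33 = 374.95
[3] 1.0(100.23) = 100.23
[4] 1.0(100.23) + 1.0(173.33) + 0.6(153.39) = 100.23 + 173.33 + 92.03 = 365.59
[5] 1.0(100.23) + 0.7(52.06) + 0.7(173.33) + 0.7(153.39) + 0.7(136.03) = 460.60
[6] 0.7(100.23) - 1.0(136.03) = 70.16 - 136.03 = -65.87
The controlling combination is 5, giving 460.60 kN·m.

460.60 kN·m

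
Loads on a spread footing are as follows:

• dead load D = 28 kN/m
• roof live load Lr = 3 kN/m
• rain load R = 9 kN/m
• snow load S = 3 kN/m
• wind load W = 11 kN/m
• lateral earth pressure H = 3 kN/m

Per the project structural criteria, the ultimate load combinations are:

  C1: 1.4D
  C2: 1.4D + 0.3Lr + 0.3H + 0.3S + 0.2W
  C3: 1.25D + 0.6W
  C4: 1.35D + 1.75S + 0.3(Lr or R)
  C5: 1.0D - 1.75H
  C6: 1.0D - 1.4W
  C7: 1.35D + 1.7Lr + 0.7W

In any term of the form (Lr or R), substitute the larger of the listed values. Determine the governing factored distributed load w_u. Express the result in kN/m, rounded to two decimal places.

50.60 kN/m

(Lr or R) → R = 9 kN/m.
C1: 1.4(28) = 39.20
C2: 1.4(28) + 0.3(3) + 0.3(3) + 0.3(3) + 0.2(11) = 39.20 + 0.90 + 0.90 + 0.90 + 2.20 = 44.10
C3: 1.25(28) + 0.6(11) = 35.00 + 6.60 = 41.60
C4: 1.35(28) + 1.75(3) + 0.3(9) = 37.80 + 5.25 + 2.70 = 45.75
C5: 1.0(28) - 1.75(3) = 28.00 - 5.25 = 22.75
C6: 1.0(28) - 1.4(11) = 28.00 - 15.40 = 12.60
C7: 1.35(28) + 1.7(3) + 0.7(11) = 37.80 + 5.10 + 7.70 = 50.60
Combination 7 governs: w_u = 50.60 kN/m.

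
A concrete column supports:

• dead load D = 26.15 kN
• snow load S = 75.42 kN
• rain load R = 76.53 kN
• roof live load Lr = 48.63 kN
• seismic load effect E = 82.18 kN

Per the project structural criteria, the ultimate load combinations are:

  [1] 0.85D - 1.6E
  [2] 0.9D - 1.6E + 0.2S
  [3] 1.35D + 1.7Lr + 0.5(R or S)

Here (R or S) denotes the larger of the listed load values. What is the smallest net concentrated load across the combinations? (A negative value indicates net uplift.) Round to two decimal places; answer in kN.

(R or S) → R = 76.53 kN.
[1] 0.85(26.15) - 1.6(82.18) = -109.26
[2] 0.9(26.15) - 1.6(82.18) + 0.2(75.42) = -92.87
[3] 1.35(26.15) + 1.7(48.63) + 0.5(76.53) = 156.24
Combination 1 gives the minimum: -109.26 kN.

-109.26 kN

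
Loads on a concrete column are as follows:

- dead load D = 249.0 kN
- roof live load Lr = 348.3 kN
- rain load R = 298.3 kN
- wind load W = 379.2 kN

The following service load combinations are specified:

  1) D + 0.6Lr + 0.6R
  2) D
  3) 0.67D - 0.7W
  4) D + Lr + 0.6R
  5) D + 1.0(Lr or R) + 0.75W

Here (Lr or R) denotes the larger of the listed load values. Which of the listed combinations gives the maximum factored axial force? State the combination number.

(Lr or R) → Lr = 348.3 kN.
1) 1.0(249.0) + 0.6(348.3) + 0.6(298.3) = 249.00 + 208.98 + 178.98 = 636.96
2) 1.0(249.0) = 249.00
3) 0.67(249.0) - 0.7(379.2) = 166.83 - 265.44 = -98.61
4) 1.0(249.0) + 1.0(348.3) + 0.6(298.3) = 249.00 + 348.30 + 178.98 = 776.28
5) 1.0(249.0) + 1.0(348.3) + 0.75(379.2) = 249.00 + 348.30 + 284.40 = 881.70
The largest value is 881.70 kN from combination 5.

Combination 5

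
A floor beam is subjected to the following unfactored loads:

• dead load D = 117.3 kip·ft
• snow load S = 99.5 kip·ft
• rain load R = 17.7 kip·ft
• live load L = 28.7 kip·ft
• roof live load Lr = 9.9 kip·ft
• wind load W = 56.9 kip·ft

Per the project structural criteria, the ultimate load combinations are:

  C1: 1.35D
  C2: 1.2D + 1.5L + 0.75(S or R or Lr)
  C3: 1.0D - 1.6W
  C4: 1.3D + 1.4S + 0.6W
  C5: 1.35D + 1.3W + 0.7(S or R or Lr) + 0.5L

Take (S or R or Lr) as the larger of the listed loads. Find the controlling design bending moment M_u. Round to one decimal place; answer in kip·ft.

(S or R or Lr) → S = 99.5 kip·ft.
C1: 1.35(117.3) = 158.4
C2: 1.2(117.3) + 1.5(28.7) + 0.75(99.5) = 258.4
C3: 1.0(117.3) - 1.6(56.9) = 26.3
C4: 1.3(117.3) + 1.4(99.5) + 0.6(56.9) = 325.9
C5: 1.35(117.3) + 1.3(56.9) + 0.7(99.5) + 0.5(28.7) = 316.3
The controlling combination is 4, giving 325.9 kip·ft.

325.9 kip·ft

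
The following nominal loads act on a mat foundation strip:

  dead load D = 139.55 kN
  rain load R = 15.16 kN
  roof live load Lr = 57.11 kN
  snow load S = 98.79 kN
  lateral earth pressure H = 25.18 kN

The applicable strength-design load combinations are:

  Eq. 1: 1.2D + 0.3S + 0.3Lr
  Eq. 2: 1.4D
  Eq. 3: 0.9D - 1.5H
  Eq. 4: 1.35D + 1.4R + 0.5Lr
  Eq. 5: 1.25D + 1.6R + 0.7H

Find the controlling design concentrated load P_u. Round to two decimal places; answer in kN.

Eq. 1: 1.2(139.55) + 0.3(98.79) + 0.3(57.11) = 167.46 + 29.64 + 17.13 = 214.23
Eq. 2: 1.4(139.55) = 195.37
Eq. 3: 0.9(139.55) - 1.5(25.18) = 125.60 - 37.77 = 87.83
Eq. 4: 1.35(139.55) + 1.4(15.16) + 0.5(57.11) = 188.39 + 21.22 + 28.56 = 238.17
Eq. 5: 1.25(139.55) + 1.6(15.16) + 0.7(25.18) = 216.32
Maximum is from combination 4.

238.17 kN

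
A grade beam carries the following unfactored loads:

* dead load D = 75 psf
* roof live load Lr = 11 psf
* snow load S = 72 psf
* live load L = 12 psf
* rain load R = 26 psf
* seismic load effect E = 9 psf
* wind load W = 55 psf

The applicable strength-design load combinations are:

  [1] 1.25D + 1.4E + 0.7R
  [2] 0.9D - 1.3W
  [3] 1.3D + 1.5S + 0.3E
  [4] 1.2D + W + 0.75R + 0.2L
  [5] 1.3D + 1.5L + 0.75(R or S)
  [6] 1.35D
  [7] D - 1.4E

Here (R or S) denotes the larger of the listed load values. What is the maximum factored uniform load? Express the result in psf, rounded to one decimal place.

208.2 psf

(R or S) → S = 72 psf.
[1] 1.25(75) + 1.4(9) + 0.7(26) = 93.8 + 12.6 + 18.2 = 124.6
[2] 0.9(75) - 1.3(55) = 67.5 - 71.5 = -4.0
[3] 1.3(75) + 1.5(72) + 0.3(9) = 97.5 + 108.0 + 2.7 = 208.2
[4] 1.2(75) + 1.0(55) + 0.75(26) + 0.2(12) = 90.0 + 55.0 + 19.5 + 2.4 = 166.9
[5] 1.3(75) + 1.5(12) + 0.75(72) = 97.5 + 18.0 + 54.0 = 169.5
[6] 1.35(75) = 101.3
[7] 1.0(75) - 1.4(9) = 75.0 - 12.6 = 62.4
The controlling combination is 3, giving 208.2 psf.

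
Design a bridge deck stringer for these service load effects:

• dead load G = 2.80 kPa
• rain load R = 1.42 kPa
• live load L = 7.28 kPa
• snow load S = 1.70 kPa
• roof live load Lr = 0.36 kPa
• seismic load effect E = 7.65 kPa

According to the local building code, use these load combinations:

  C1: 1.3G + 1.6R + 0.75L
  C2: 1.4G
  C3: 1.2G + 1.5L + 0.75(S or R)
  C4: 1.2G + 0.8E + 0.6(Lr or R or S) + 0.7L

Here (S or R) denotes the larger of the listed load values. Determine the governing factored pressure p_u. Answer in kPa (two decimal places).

15.60 kPa

(S or R) → S = 1.70 kPa; (Lr or R or S) → S = 1.70 kPa.
C1: 1.3(2.80) + 1.6(1.42) + 0.75(7.28) = 3.64 + 2.27 + 5.46 = 11.37
C2: 1.4(2.80) = 3.92
C3: 1.2(2.80) + 1.5(7.28) + 0.75(1.70) = 3.36 + 10.92 + 1.28 = 15.56
C4: 1.2(2.80) + 0.8(7.65) + 0.6(1.70) + 0.7(7.28) = 3.36 + 6.12 + 1.02 + 5.10 = 15.60
The controlling combination is 4, giving 15.60 kPa.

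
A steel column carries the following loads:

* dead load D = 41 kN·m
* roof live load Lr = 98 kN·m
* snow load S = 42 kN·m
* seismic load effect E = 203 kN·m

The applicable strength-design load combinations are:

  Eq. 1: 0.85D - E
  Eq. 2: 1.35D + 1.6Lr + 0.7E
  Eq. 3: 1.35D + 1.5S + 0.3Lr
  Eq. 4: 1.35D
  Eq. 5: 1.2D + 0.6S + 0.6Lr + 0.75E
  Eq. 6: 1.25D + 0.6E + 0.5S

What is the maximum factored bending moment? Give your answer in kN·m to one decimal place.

Eq. 1: 0.85(41) - 1.0(203) = -168.2
Eq. 2: 1.35(41) + 1.6(98) + 0.7(203) = 55.4 + 156.8 + 142.1 = 354.3
Eq. 3: 1.35(41) + 1.5(42) + 0.3(98) = 55.4 + 63.0 + 29.4 = 147.8
Eq. 4: 1.35(41) = 55.4
Eq. 5: 1.2(41) + 0.6(42) + 0.6(98) + 0.75(203) = 49.2 + 25.2 + 58.8 + 152.3 = 285.5
Eq. 6: 1.25(41) + 0.6(203) + 0.5(42) = 51.3 + 121.8 + 21.0 = 194.1
Maximum is from combination 2.

354.3 kN·m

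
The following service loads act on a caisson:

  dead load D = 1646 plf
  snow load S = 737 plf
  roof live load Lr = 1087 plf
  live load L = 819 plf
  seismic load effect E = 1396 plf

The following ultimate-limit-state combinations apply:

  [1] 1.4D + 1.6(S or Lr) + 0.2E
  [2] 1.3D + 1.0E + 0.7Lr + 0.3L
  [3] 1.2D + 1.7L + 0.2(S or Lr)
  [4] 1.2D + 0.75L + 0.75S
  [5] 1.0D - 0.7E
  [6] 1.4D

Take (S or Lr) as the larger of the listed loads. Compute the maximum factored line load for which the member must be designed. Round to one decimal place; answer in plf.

4542.4 plf

(S or Lr) → Lr = 1087 plf.
[1] 1.4(1646) + 1.6(1087) + 0.2(1396) = 2304.4 + 1739.2 + 279.2 = 4322.8
[2] 1.3(1646) + 1.0(1396) + 0.7(1087) + 0.3(819) = 2139.8 + 1396.0 + 760.9 + 245.7 = 4542.4
[3] 1.2(1646) + 1.7(819) + 0.2(1087) = 1975.2 + 1392.3 + 217.4 = 3584.9
[4] 1.2(1646) + 0.75(819) + 0.75(737) = 3142.2
[5] 1.0(1646) - 0.7(1396) = 1646.0 - 977.2 = 668.8
[6] 1.4(1646) = 2304.4
Combination 2 governs: w_u = 4542.4 plf.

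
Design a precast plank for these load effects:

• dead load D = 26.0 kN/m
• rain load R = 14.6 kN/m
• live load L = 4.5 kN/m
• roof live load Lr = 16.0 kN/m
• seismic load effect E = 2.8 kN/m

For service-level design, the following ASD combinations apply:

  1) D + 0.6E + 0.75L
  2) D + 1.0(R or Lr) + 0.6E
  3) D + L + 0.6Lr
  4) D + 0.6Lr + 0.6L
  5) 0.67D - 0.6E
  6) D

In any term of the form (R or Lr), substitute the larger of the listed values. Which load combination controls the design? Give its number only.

Combination 2

(R or Lr) → Lr = 16.0 kN/m.
1) 1.0(26.0) + 0.6(2.8) + 0.75(4.5) = 26.0 + 1.7 + 3.4 = 31.1
2) 1.0(26.0) + 1.0(16.0) + 0.6(2.8) = 26.0 + 16.0 + 1.7 = 43.7
3) 1.0(26.0) + 1.0(4.5) + 0.6(16.0) = 26.0 + 4.5 + 9.6 = 40.1
4) 1.0(26.0) + 0.6(16.0) + 0.6(4.5) = 26.0 + 9.6 + 2.7 = 38.3
5) 0.67(26.0) - 0.6(2.8) = 17.4 - 1.7 = 15.7
6) 1.0(26.0) = 26.0
The largest value is 43.7 kN/m from combination 2.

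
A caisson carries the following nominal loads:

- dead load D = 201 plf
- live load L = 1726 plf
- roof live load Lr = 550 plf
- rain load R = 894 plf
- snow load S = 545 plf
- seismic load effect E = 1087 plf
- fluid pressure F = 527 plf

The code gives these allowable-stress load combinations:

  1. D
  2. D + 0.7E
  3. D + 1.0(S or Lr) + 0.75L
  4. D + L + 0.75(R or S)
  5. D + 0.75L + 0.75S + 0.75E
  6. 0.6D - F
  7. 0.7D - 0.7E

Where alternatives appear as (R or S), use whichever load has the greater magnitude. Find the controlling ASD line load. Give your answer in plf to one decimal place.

(S or Lr) → Lr = 550 plf; (R or S) → R = 894 plf.
1. 1.0(201) = 201.0
2. 1.0(201) + 0.7(1087) = 201.0 + 760.9 = 961.9
3. 1.0(201) + 1.0(550) + 0.75(1726) = 201.0 + 550.0 + 1294.5 = 2045.5
4. 1.0(201) + 1.0(1726) + 0.75(894) = 201.0 + 1726.0 + 670.5 = 2597.5
5. 1.0(201) + 0.75(1726) + 0.75(545) + 0.75(1087) = 2719.5
6. 0.6(201) - 1.0(527) = 120.6 - 527.0 = -406.4
7. 0.7(201) - 0.7(1087) = 140.7 - 760.9 = -620.2
The controlling combination is 5, giving 2719.5 plf.

2719.5 plf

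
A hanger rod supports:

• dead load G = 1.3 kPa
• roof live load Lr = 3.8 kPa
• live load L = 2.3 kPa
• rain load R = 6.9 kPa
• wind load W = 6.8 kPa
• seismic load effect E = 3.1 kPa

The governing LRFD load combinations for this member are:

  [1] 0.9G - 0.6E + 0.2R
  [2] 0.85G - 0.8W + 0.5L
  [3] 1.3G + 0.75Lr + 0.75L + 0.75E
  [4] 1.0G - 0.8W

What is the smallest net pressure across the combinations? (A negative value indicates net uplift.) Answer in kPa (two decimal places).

[1] 0.9(1.3) - 0.6(3.1) + 0.2(6.9) = 1.17 - 1.86 + 1.38 = 0.69
[2] 0.85(1.3) - 0.8(6.8) + 0.5(2.3) = -3.19
[3] 1.3(1.3) + 0.75(3.8) + 0.75(2.3) + 0.75(3.1) = 8.59
[4] 1.0(1.3) - 0.8(6.8) = 1.30 - 5.44 = -4.14
Combination 4 gives the minimum: -4.14 kPa.

-4.14 kPa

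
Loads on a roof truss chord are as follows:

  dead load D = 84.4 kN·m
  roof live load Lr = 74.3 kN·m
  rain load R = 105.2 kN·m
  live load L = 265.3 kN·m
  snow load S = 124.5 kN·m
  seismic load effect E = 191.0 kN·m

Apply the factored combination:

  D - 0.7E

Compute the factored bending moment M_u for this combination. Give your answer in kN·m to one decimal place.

-49.3 kN·m

1.0(84.4) - 0.7(191.0) = 84.4 - 133.7 = -49.3
M_u = -49.3 kN·m.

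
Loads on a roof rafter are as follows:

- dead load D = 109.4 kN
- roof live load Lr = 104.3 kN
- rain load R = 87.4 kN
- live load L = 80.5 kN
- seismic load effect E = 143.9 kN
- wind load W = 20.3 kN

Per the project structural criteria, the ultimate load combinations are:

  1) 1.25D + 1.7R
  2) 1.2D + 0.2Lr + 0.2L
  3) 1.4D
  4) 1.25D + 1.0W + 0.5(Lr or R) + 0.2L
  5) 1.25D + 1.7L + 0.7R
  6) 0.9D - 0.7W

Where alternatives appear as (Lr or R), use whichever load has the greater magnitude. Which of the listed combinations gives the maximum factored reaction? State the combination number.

Combination 5

(Lr or R) → Lr = 104.3 kN.
1) 1.25(109.4) + 1.7(87.4) = 136.75 + 148.58 = 285.33
2) 1.2(109.4) + 0.2(104.3) + 0.2(80.5) = 131.28 + 20.86 + 16.10 = 168.24
3) 1.4(109.4) = 153.16
4) 1.25(109.4) + 1.0(20.3) + 0.5(104.3) + 0.2(80.5) = 136.75 + 20.30 + 52.15 + 16.10 = 225.30
5) 1.25(109.4) + 1.7(80.5) + 0.7(87.4) = 136.75 + 136.85 + 61.18 = 334.78
6) 0.9(109.4) - 0.7(20.3) = 98.46 - 14.21 = 84.25
The largest value is 334.78 kN from combination 5.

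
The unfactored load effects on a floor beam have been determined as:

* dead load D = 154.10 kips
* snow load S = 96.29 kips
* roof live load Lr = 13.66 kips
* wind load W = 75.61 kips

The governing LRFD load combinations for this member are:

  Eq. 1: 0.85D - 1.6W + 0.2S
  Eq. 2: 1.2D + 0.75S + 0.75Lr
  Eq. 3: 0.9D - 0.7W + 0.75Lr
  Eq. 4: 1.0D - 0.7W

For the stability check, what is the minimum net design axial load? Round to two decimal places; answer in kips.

29.27 kips

Eq. 1: 0.85(154.10) - 1.6(75.61) + 0.2(96.29) = 130.99 - 120.98 + 19.26 = 29.27
Eq. 2: 1.2(154.10) + 0.75(96.29) + 0.75(13.66) = 267.38
Eq. 3: 0.9(154.10) - 0.7(75.61) + 0.75(13.66) = 138.69 - 52.93 + 10.25 = 96.01
Eq. 4: 1.0(154.10) - 0.7(75.61) = 154.10 - 52.93 = 101.17
Combination 1 gives the minimum: 29.27 kips.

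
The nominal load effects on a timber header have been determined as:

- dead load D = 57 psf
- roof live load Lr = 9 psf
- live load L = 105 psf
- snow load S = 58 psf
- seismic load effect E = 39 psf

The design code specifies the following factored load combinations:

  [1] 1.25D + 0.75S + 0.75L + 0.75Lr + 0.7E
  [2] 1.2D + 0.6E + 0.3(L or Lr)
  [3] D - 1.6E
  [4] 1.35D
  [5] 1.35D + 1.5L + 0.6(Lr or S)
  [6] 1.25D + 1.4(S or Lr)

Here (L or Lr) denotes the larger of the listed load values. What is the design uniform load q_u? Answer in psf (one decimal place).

269.3 psf

(L or Lr) → L = 105 psf; (Lr or S) → S = 58 psf; (S or Lr) → S = 58 psf.
[1] 1.25(57) + 0.75(58) + 0.75(105) + 0.75(9) + 0.7(39) = 227.6
[2] 1.2(57) + 0.6(39) + 0.3(105) = 123.3
[3] 1.0(57) - 1.6(39) = -5.4
[4] 1.35(57) = 77.0
[5] 1.35(57) + 1.5(105) + 0.6(58) = 269.3
[6] 1.25(57) + 1.4(58) = 152.5
The controlling combination is 5, giving 269.3 psf.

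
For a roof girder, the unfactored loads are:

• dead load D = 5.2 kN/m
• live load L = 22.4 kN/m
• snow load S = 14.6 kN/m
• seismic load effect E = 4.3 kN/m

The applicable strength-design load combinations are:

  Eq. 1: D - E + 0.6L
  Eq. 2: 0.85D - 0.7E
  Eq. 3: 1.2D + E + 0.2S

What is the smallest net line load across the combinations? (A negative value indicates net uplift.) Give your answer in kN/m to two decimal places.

Eq. 1: 1.0(5.2) - 1.0(4.3) + 0.6(22.4) = 5.20 - 4.30 + 13.44 = 14.34
Eq. 2: 0.85(5.2) - 0.7(4.3) = 4.42 - 3.01 = 1.41
Eq. 3: 1.2(5.2) + 1.0(4.3) + 0.2(14.6) = 6.24 + 4.30 + 2.92 = 13.46
Combination 2 gives the minimum: 1.41 kN/m.

1.41 kN/m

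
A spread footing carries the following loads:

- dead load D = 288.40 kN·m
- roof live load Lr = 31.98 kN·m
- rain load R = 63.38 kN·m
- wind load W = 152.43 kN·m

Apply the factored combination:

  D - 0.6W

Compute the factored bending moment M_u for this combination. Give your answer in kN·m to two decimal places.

1.0(288.40) - 0.6(152.43) = 288.40 - 91.46 = 196.94
M_u = 196.94 kN·m.

196.94 kN·m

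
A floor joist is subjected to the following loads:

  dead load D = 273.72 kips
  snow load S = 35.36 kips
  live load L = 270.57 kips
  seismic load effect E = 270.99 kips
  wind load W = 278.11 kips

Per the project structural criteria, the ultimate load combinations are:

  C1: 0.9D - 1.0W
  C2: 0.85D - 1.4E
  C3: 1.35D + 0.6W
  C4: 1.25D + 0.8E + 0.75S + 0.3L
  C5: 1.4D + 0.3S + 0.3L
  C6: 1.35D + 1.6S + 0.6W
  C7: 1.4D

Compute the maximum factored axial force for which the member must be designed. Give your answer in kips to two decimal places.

C1: 0.9(273.72) - 1.0(278.11) = -31.76
C2: 0.85(273.72) - 1.4(270.99) = -146.72
C3: 1.35(273.72) + 0.6(278.11) = 536.39
C4: 1.25(273.72) + 0.8(270.99) + 0.75(35.36) + 0.3(270.57) = 666.63
C5: 1.4(273.72) + 0.3(35.36) + 0.3(270.57) = 474.99
C6: 1.35(273.72) + 1.6(35.36) + 0.6(278.11) = 592.96
C7: 1.4(273.72) = 383.21
Maximum is from combination 4.

666.63 kips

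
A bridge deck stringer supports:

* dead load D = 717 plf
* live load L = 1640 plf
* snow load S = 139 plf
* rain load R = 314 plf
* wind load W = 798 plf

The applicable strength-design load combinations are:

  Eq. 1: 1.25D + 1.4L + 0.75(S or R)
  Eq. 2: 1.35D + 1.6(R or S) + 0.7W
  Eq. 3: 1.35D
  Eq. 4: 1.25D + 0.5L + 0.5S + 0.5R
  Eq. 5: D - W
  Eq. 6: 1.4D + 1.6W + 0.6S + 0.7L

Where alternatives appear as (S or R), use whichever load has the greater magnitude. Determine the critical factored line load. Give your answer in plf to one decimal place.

(S or R) → R = 314 plf; (R or S) → R = 314 plf.
Eq. 1: 1.25(717) + 1.4(1640) + 0.75(314) = 896.3 + 2296.0 + 235.5 = 3427.8
Eq. 2: 1.35(717) + 1.6(314) + 0.7(798) = 968.0 + 502.4 + 558.6 = 2029.0
Eq. 3: 1.35(717) = 968.0
Eq. 4: 1.25(717) + 0.5(1640) + 0.5(139) + 0.5(314) = 896.3 + 820.0 + 69.5 + 157.0 = 1942.8
Eq. 5: 1.0(717) - 1.0(798) = 717.0 - 798.0 = -81.0
Eq. 6: 1.4(717) + 1.6(798) + 0.6(139) + 0.7(1640) = 1003.8 + 1276.8 + 83.4 + 1148.0 = 3512.0
Maximum is from combination 6.

3512.0 plf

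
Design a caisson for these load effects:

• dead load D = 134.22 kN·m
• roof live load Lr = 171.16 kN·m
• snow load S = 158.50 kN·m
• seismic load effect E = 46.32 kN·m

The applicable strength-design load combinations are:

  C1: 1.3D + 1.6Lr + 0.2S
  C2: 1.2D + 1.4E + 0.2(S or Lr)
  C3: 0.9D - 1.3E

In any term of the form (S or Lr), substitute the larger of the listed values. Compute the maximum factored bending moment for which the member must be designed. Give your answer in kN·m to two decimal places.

(S or Lr) → Lr = 171.16 kN·m.
C1: 1.3(134.22) + 1.6(171.16) + 0.2(158.50) = 480.04
C2: 1.2(134.22) + 1.4(46.32) + 0.2(171.16) = 161.06 + 64.85 + 34.23 = 260.14
C3: 0.9(134.22) - 1.3(46.32) = 120.80 - 60.22 = 60.58
Combination 1 governs: M_u = 480.04 kN·m.

480.04 kN·m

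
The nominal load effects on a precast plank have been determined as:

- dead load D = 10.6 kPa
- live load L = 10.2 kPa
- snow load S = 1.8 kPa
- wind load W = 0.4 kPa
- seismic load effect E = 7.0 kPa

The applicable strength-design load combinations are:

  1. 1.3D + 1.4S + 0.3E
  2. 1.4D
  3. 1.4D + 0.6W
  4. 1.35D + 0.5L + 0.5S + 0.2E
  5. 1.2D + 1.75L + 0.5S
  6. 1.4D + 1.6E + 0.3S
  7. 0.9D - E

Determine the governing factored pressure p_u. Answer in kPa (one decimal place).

1. 1.3(10.6) + 1.4(1.8) + 0.3(7.0) = 13.8 + 2.5 + 2.1 = 18.4
2. 1.4(10.6) = 14.8
3. 1.4(10.6) + 0.6(0.4) = 15.1
4. 1.35(10.6) + 0.5(10.2) + 0.5(1.8) + 0.2(7.0) = 14.3 + 5.1 + 0.9 + 1.4 = 21.7
5. 1.2(10.6) + 1.75(10.2) + 0.5(1.8) = 12.7 + 17.9 + 0.9 = 31.5
6. 1.4(10.6) + 1.6(7.0) + 0.3(1.8) = 26.6
7. 0.9(10.6) - 1.0(7.0) = 9.5 - 7.0 = 2.5
Maximum is from combination 5.

31.5 kPa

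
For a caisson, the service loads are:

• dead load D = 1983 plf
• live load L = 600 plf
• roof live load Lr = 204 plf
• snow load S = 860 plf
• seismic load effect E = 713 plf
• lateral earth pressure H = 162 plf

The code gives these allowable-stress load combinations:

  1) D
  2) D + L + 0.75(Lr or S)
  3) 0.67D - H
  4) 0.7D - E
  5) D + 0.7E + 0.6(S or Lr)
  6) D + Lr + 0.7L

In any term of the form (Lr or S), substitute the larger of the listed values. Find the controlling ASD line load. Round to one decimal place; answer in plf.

(Lr or S) → S = 860 plf; (S or Lr) → S = 860 plf.
1) 1.0(1983) = 1983.0
2) 1.0(1983) + 1.0(600) + 0.75(860) = 1983.0 + 600.0 + 645.0 = 3228.0
3) 0.67(1983) - 1.0(162) = 1328.6 - 162.0 = 1166.6
4) 0.7(1983) - 1.0(713) = 1388.1 - 713.0 = 675.1
5) 1.0(1983) + 0.7(713) + 0.6(860) = 1983.0 + 499.1 + 516.0 = 2998.1
6) 1.0(1983) + 1.0(204) + 0.7(600) = 1983.0 + 204.0 + 420.0 = 2607.0
The controlling combination is 2, giving 3228.0 plf.

3228.0 plf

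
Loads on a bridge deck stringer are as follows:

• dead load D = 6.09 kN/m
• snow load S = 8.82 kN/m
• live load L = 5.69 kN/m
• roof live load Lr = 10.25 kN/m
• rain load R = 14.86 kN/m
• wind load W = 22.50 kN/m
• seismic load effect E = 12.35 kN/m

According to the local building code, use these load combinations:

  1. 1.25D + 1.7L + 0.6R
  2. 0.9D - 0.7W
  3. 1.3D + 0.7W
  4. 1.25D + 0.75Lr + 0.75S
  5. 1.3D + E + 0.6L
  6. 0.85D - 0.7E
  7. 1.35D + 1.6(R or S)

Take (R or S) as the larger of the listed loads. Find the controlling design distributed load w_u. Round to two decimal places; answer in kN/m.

(R or S) → R = 14.86 kN/m.
1. 1.25(6.09) + 1.7(5.69) + 0.6(14.86) = 26.20
2. 0.9(6.09) - 0.7(22.50) = -10.27
3. 1.3(6.09) + 0.7(22.50) = 23.67
4. 1.25(6.09) + 0.75(10.25) + 0.75(8.82) = 21.92
5. 1.3(6.09) + 1.0(12.35) + 0.6(5.69) = 23.68
6. 0.85(6.09) - 0.7(12.35) = -3.47
7. 1.35(6.09) + 1.6(14.86) = 32.00
Combination 7 governs: w_u = 32.00 kN/m.

32.00 kN/m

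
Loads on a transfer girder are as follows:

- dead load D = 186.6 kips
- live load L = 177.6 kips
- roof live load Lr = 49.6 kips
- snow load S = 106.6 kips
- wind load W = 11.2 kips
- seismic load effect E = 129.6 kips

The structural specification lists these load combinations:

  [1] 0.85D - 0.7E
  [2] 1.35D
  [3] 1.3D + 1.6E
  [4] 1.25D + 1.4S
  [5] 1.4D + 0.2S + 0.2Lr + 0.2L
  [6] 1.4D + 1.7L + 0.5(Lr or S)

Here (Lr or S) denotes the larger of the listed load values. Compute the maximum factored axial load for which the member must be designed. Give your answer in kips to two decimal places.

616.46 kips

(Lr or S) → S = 106.6 kips.
[1] 0.85(186.6) - 0.7(129.6) = 67.89
[2] 1.35(186.6) = 251.91
[3] 1.3(186.6) + 1.6(129.6) = 449.94
[4] 1.25(186.6) + 1.4(106.6) = 382.49
[5] 1.4(186.6) + 0.2(106.6) + 0.2(49.6) + 0.2(177.6) = 328.00
[6] 1.4(186.6) + 1.7(177.6) + 0.5(106.6) = 616.46
Combination 6 governs: P_u = 616.46 kips.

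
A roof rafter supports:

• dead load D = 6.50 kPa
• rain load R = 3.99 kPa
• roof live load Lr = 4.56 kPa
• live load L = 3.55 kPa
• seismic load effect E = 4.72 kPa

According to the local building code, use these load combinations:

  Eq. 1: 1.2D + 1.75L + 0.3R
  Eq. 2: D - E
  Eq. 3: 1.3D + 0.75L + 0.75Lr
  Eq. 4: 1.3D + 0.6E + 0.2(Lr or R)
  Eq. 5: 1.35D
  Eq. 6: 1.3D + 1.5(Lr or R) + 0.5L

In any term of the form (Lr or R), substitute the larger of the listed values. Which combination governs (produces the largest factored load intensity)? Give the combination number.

Combination 6

(Lr or R) → Lr = 4.56 kPa.
Eq. 1: 1.2(6.50) + 1.75(3.55) + 0.3(3.99) = 7.80 + 6.21 + 1.20 = 15.21
Eq. 2: 1.0(6.50) - 1.0(4.72) = 6.50 - 4.72 = 1.78
Eq. 3: 1.3(6.50) + 0.75(3.55) + 0.75(4.56) = 8.45 + 2.66 + 3.42 = 14.53
Eq. 4: 1.3(6.50) + 0.6(4.72) + 0.2(4.56) = 8.45 + 2.83 + 0.91 = 12.19
Eq. 5: 1.35(6.50) = 8.78
Eq. 6: 1.3(6.50) + 1.5(4.56) + 0.5(3.55) = 8.45 + 6.84 + 1.78 = 17.07
The largest value is 17.07 kPa from combination 6.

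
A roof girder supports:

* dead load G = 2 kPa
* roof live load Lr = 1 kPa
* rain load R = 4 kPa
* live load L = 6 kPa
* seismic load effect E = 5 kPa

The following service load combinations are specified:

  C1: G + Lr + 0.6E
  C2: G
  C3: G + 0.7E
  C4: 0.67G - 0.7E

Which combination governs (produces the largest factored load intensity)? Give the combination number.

C1: 1.0(2) + 1.0(1) + 0.6(5) = 2.00 + 1.00 + 3.00 = 6.00
C2: 1.0(2) = 2.00
C3: 1.0(2) + 0.7(5) = 2.00 + 3.50 = 5.50
C4: 0.67(2) - 0.7(5) = 1.34 - 3.50 = -2.16
The largest value is 6.00 kPa from combination 1.

Combination 1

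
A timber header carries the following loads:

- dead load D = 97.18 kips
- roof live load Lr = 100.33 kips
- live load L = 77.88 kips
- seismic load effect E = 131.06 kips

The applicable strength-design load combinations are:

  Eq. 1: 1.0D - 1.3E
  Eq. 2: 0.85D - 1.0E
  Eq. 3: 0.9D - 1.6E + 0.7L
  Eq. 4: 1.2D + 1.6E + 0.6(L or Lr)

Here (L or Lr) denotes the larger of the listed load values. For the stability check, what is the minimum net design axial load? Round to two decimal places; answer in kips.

(L or Lr) → Lr = 100.33 kips.
Eq. 1: 1.0(97.18) - 1.3(131.06) = 97.18 - 170.38 = -73.20
Eq. 2: 0.85(97.18) - 1.0(131.06) = 82.60 - 131.06 = -48.46
Eq. 3: 0.9(97.18) - 1.6(131.06) + 0.7(77.88) = 87.46 - 209.70 + 54.52 = -67.72
Eq. 4: 1.2(97.18) + 1.6(131.06) + 0.6(100.33) = 386.51
Combination 1 gives the minimum: -73.20 kips.

-73.20 kips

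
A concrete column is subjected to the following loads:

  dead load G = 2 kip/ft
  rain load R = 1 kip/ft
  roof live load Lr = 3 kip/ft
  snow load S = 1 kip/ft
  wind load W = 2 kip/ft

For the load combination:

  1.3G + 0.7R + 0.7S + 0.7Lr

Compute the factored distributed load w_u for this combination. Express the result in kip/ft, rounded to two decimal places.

1.3(2) + 0.7(1) + 0.7(1) + 0.7(3) = 2.60 + 0.70 + 0.70 + 2.10 = 6.10
w_u = 6.10 kip/ft.

6.10 kip/ft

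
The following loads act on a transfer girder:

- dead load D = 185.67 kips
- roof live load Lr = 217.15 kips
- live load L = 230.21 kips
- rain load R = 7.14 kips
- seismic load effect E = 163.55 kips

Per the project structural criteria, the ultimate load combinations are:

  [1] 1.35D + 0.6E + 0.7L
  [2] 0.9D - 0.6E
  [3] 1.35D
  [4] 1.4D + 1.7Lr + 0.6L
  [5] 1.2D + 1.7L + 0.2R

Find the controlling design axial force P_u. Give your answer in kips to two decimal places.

[1] 1.35(185.67) + 0.6(163.55) + 0.7(230.21) = 509.93
[2] 0.9(185.67) - 0.6(163.55) = 68.97
[3] 1.35(185.67) = 250.65
[4] 1.4(185.67) + 1.7(217.15) + 0.6(230.21) = 767.22
[5] 1.2(185.67) + 1.7(230.21) + 0.2(7.14) = 615.59
Maximum is from combination 4.

767.22 kips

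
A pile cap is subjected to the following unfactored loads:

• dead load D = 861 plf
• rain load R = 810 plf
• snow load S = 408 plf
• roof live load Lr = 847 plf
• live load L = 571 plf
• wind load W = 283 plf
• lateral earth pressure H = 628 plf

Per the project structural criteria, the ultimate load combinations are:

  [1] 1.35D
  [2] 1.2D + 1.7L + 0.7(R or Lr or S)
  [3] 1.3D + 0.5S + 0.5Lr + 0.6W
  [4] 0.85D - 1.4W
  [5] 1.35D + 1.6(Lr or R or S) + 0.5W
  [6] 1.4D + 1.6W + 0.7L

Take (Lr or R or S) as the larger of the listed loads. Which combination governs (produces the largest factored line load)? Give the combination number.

(R or Lr or S) → Lr = 847 plf; (Lr or R or S) → Lr = 847 plf.
[1] 1.35(861) = 1162.35
[2] 1.2(861) + 1.7(571) + 0.7(847) = 1033.20 + 970.70 + 592.90 = 2596.80
[3] 1.3(861) + 0.5(408) + 0.5(847) + 0.6(283) = 1119.30 + 204.00 + 423.50 + 169.80 = 1916.60
[4] 0.85(861) - 1.4(283) = 731.85 - 396.20 = 335.65
[5] 1.35(861) + 1.6(847) + 0.5(283) = 1162.35 + 1355.20 + 141.50 = 2659.05
[6] 1.4(861) + 1.6(283) + 0.7(571) = 1205.40 + 452.80 + 399.70 = 2057.90
The largest value is 2659.05 plf from combination 5.

Combination 5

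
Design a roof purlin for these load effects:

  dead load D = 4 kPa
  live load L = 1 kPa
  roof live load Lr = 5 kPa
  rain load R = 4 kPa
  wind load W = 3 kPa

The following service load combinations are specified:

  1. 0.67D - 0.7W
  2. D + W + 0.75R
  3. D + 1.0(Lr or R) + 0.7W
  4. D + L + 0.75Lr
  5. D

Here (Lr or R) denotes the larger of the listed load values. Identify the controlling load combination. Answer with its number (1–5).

(Lr or R) → Lr = 5 kPa.
1. 0.67(4) - 0.7(3) = 0.58
2. 1.0(4) + 1.0(3) + 0.75(4) = 10.00
3. 1.0(4) + 1.0(5) + 0.7(3) = 11.10
4. 1.0(4) + 1.0(1) + 0.75(5) = 8.75
5. 1.0(4) = 4.00
The largest value is 11.10 kPa from combination 3.

Combination 3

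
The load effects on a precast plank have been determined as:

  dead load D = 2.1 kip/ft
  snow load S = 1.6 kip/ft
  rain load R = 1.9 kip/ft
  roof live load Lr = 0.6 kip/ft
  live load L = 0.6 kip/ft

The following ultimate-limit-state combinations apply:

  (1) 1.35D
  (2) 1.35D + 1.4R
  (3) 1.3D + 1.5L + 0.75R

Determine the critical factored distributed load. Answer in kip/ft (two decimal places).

5.50 kip/ft

(1) 1.35(2.1) = 2.84
(2) 1.35(2.1) + 1.4(1.9) = 5.50
(3) 1.3(2.1) + 1.5(0.6) + 0.75(1.9) = 5.06
The controlling combination is 2, giving 5.50 kip/ft.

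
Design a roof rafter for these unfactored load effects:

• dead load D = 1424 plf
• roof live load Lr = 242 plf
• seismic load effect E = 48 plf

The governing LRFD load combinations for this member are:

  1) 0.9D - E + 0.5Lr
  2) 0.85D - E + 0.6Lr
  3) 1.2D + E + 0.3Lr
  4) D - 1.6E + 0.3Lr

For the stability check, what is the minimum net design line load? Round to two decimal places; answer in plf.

1307.60 plf

1) 0.9(1424) - 1.0(48) + 0.5(242) = 1281.60 - 48.00 + 121.00 = 1354.60
2) 0.85(1424) - 1.0(48) + 0.6(242) = 1210.40 - 48.00 + 145.20 = 1307.60
3) 1.2(1424) + 1.0(48) + 0.3(242) = 1708.80 + 48.00 + 72.60 = 1829.40
4) 1.0(1424) - 1.6(48) + 0.3(242) = 1424.00 - 76.80 + 72.60 = 1419.80
Combination 2 gives the minimum: 1307.60 plf.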